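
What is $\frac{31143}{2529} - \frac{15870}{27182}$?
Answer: $\frac{134398966}{11457213} \approx 11.731$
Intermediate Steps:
$\frac{31143}{2529} - \frac{15870}{27182} = 31143 \cdot \frac{1}{2529} - \frac{7935}{13591} = \frac{10381}{843} - \frac{7935}{13591} = \frac{134398966}{11457213}$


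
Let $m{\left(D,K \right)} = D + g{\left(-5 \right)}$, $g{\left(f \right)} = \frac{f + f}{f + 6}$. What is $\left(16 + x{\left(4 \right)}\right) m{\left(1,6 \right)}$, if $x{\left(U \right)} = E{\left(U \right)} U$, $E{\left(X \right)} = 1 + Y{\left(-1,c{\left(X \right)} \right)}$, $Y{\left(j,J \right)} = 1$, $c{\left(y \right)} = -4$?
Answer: $-216$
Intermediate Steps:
$g{\left(f \right)} = \frac{2 f}{6 + f}$
$E{\left(X \right)} = 2$ ($E{\left(X \right)} = 1 + 1 = 2$)
$x{\left(U \right)} = 2 U$
$m{\left(D,K \right)} = -10 + D$ ($m{\left(D,K \right)} = D + 2 \left(-5\right) \frac{1}{6 - 5} = D + 2 \left(-5\right) 1^{-1} = D + 2 \left(-5\right) 1 = D - 10 = -10 + D$)
$\left(16 + x{\left(4 \right)}\right) m{\left(1,6 \right)} = \left(16 + 2 \cdot 4\right) \left(-10 + 1\right) = \left(16 + 8\right) \left(-9\right) = 24 \left(-9\right) = -216$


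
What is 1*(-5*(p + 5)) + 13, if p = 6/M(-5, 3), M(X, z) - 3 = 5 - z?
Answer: -18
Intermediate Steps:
M(X, z) = 8 - z (M(X, z) = 3 + (5 - z) = 8 - z)
p = 6/5 (p = 6/(8 - 1*3) = 6/(8 - 3) = 6/5 ≈ 1.2000)
1*(-5*(p + 5)) + 13 = 1*(-5*(6/5 + 5)) + 13 = 1*(-5*31/5) + 13 = 1*(-31) + 13 = -31 + 13 = -18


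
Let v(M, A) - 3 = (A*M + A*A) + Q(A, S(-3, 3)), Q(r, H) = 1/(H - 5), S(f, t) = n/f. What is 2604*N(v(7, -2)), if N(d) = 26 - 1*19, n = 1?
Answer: 18228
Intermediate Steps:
S(f, t) = 1/f
Q(r, H) = 1/(-5 + H)
v(M, A) = 45/16 + A² + A*M (v(M, A) = 3 + ((A*M + A*A) + 1/(-5 + 1/(-3))) = 3 + ((A*M + A²) + 1/(-5 - ⅓)) = 3 + ((A² + A*M) + 1/(-16/3)) = 3 + ((A² + A*M) - 3/16) = 3 + (-3/16 + A² + A*M) = 45/16 + A² + A*M)
N(d) = 7 (N(d) = 26 - 19 = 7)
2604*N(v(7, -2)) = 2604*7 = 18228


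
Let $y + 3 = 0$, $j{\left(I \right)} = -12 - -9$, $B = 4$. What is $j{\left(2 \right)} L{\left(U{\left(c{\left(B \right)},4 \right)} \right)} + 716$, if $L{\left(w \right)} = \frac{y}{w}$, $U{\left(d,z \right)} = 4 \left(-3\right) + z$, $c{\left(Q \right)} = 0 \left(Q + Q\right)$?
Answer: $\frac{5719}{8} \approx 714.88$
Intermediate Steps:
$j{\left(I \right)} = -3$ ($j{\left(I \right)} = -12 + 9 = -3$)
$c{\left(Q \right)} = 0$ ($c{\left(Q \right)} = 0 \cdot 2 Q = 0$)
$y = -3$ ($y = -3 + 0 = -3$)
$U{\left(d,z \right)} = -12 + z$
$L{\left(w \right)} = - \frac{3}{w}$
$j{\left(2 \right)} L{\left(U{\left(c{\left(B \right)},4 \right)} \right)} + 716 = - 3 \left(- \frac{3}{-12 + 4}\right) + 716 = - 3 \left(- \frac{3}{-8}\right) + 716 = - 3 \left(\left(-3\right) \left(- \frac{1}{8}\right)\right) + 716 = \left(-3\right) \frac{3}{8} + 716 = - \frac{9}{8} + 716 = \frac{5719}{8}$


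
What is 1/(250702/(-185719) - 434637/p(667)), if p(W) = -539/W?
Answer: 14300363/7691476808089 ≈ 1.8592e-6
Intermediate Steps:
1/(250702/(-185719) - 434637/p(667)) = 1/(250702/(-185719) - 434637/((-539/667))) = 1/(250702*(-1/185719) - 434637/((-539*1/667))) = 1/(-250702/185719 - 434637/(-539/667)) = 1/(-250702/185719 - 434637*(-667/539)) = 1/(-250702/185719 + 41414697/77) = 1/(7691476808089/14300363) = 14300363/7691476808089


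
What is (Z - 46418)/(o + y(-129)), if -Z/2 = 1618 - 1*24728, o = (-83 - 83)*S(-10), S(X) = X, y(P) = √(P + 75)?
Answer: -14940/125257 + 27*I*√6/125257 ≈ -0.11927 + 0.000528*I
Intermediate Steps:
y(P) = √(75 + P)
o = 1660 (o = (-83 - 83)*(-10) = -166*(-10) = 1660)
Z = 46220 (Z = -2*(1618 - 1*24728) = -2*(1618 - 24728) = -2*(-23110) = 46220)
(Z - 46418)/(o + y(-129)) = (46220 - 46418)/(1660 + √(75 - 129)) = -198/(1660 + √(-54)) = -198/(1660 + 3*I*√6)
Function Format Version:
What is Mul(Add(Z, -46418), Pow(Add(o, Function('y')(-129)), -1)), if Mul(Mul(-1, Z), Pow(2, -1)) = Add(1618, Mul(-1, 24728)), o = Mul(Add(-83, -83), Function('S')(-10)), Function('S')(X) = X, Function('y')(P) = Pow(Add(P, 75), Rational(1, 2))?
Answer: Add(Rational(-14940, 125257), Mul(Rational(27, 125257), I, Pow(6, Rational(1, 2)))) ≈ Add(-0.11927, Mul(0.00052800, I))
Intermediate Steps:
Function('y')(P) = Pow(Add(75, P), Rational(1, 2))
o = 1660 (o = Mul(Add(-83, -83), -10) = Mul(-166, -10) = 1660)
Z = 46220 (Z = Mul(-2, Add(1618, Mul(-1, 24728))) = Mul(-2, Add(1618, -24728)) = Mul(-2, -23110) = 46220)
Mul(Add(Z, -46418), Pow(Add(o, Function('y')(-129)), -1)) = Mul(Add(46220, -46418), Pow(Add(1660, Pow(Add(75, -129), Rational(1, 2))), -1)) = Mul(-198, Pow(Add(1660, Pow(-54, Rational(1, 2))), -1)) = Mul(-198, Pow(Add(1660, Mul(3, I, Pow(6, Rational(1, 2)))), -1))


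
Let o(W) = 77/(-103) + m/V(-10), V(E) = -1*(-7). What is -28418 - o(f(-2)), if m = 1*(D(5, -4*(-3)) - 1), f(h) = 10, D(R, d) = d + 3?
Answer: -2927183/103 ≈ -28419.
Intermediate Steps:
D(R, d) = 3 + d
V(E) = 7
m = 14 (m = 1*((3 - 4*(-3)) - 1) = 1*((3 + 12) - 1) = 1*(15 - 1) = 1*14 = 14)
o(W) = 129/103 (o(W) = 77/(-103) + 14/7 = 77*(-1/103) + 14*(1/7) = -77/103 + 2 = 129/103)
-28418 - o(f(-2)) = -28418 - 1*129/103 = -28418 - 129/103 = -2927183/103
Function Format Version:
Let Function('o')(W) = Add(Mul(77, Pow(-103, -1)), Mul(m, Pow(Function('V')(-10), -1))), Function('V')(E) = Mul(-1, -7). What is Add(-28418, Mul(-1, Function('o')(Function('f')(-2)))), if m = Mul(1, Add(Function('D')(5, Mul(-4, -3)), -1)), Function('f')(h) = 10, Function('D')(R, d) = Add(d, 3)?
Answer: Rational(-2927183, 103) ≈ -28419.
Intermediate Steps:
Function('D')(R, d) = Add(3, d)
Function('V')(E) = 7
m = 14 (m = Mul(1, Add(Add(3, Mul(-4, -3)), -1)) = Mul(1, Add(Add(3, 12), -1)) = Mul(1, Add(15, -1)) = Mul(1, 14) = 14)
Function('o')(W) = Rational(129, 103) (Function('o')(W) = Add(Mul(77, Pow(-103, -1)), Mul(14, Pow(7, -1))) = Add(Mul(77, Rational(-1, 103)), Mul(14, Rational(1, 7))) = Add(Rational(-77, 103), 2) = Rational(129, 103))
Add(-28418, Mul(-1, Function('o')(Function('f')(-2)))) = Add(-28418, Mul(-1, Rational(129, 103))) = Add(-28418, Rational(-129, 103)) = Rational(-2927183, 103)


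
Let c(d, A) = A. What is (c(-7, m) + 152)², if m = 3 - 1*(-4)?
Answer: 25281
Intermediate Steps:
m = 7 (m = 3 + 4 = 7)
(c(-7, m) + 152)² = (7 + 152)² = 159² = 25281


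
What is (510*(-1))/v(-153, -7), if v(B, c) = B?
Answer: 10/3 ≈ 3.3333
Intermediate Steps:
(510*(-1))/v(-153, -7) = (510*(-1))/(-153) = -510*(-1/153) = 10/3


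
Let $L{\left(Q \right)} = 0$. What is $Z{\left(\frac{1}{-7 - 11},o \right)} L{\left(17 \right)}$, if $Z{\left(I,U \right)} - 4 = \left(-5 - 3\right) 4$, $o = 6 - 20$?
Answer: $0$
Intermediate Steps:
$o = -14$ ($o = 6 - 20 = -14$)
$Z{\left(I,U \right)} = -28$ ($Z{\left(I,U \right)} = 4 + \left(-5 - 3\right) 4 = 4 - 32 = -28$)
$Z{\left(\frac{1}{-7 - 11},o \right)} L{\left(17 \right)} = \left(-28\right) 0 = 0$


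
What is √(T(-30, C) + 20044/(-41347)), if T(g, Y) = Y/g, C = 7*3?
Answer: I*√202546135430/413470 ≈ 1.0885*I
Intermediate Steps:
C = 21
√(T(-30, C) + 20044/(-41347)) = √(21/(-30) + 20044/(-41347)) = √(21*(-1/30) + 20044*(-1/41347)) = √(-7/10 - 20044/41347) = √(-489869/413470) = I*√202546135430/413470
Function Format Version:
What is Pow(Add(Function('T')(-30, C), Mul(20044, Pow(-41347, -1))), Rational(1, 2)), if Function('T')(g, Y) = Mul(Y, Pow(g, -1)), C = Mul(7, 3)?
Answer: Mul(Rational(1, 413470), I, Pow(202546135430, Rational(1, 2))) ≈ Mul(1.0885, I)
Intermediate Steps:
C = 21
Pow(Add(Function('T')(-30, C), Mul(20044, Pow(-41347, -1))), Rational(1, 2)) = Pow(Add(Mul(21, Pow(-30, -1)), Mul(20044, Pow(-41347, -1))), Rational(1, 2)) = Pow(Add(Mul(21, Rational(-1, 30)), Mul(20044, Rational(-1, 41347))), Rational(1, 2)) = Pow(Add(Rational(-7, 10), Rational(-20044, 41347)), Rational(1, 2)) = Pow(Rational(-489869, 413470), Rational(1, 2)) = Mul(Rational(1, 413470), I, Pow(202546135430, Rational(1, 2)))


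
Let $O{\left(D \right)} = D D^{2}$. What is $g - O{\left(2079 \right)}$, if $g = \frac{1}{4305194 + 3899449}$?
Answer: $- \frac{73726421834758076}{8204643} \approx -8.9859 \cdot 10^{9}$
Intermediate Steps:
$g = \frac{1}{8204643} \approx 1.2188 \cdot 10^{-7}$
$O{\left(D \right)} = D^{3}$
$g - O{\left(2079 \right)} = \frac{1}{8204643} - 2079^{3} = \frac{1}{8204643} - 8985939039 = - \frac{73726421834758076}{8204643}$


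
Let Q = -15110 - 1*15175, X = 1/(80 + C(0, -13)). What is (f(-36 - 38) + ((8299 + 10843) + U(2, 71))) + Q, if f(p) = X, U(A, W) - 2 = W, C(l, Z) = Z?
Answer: -741689/67 ≈ -11070.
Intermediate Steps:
U(A, W) = 2 + W
X = 1/67 (X = 1/(80 - 13) = 1/67 ≈ 0.014925)
f(p) = 1/67
Q = -30285 (Q = -15110 - 15175 = -30285)
(f(-36 - 38) + ((8299 + 10843) + U(2, 71))) + Q = (1/67 + ((8299 + 10843) + (2 + 71))) - 30285 = (1/67 + (19142 + 73)) - 30285 = (1/67 + 19215) - 30285 = 1287406/67 - 30285 = -741689/67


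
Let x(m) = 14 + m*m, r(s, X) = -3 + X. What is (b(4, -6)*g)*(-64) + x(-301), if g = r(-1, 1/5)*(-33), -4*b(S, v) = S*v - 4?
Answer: 246099/5 ≈ 49220.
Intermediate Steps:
b(S, v) = 1 - S*v/4 (b(S, v) = -(S*v - 4)/4 = -(-4 + S*v)/4 = 1 - S*v/4)
x(m) = 14 + m²
g = 462/5 (g = (-3 + 1/5)*(-33) = (-3 + ⅕)*(-33) = -14/5*(-33) = 462/5 ≈ 92.400)
(b(4, -6)*g)*(-64) + x(-301) = ((1 - ¼*4*(-6))*(462/5))*(-64) + (14 + (-301)²) = ((1 + 6)*(462/5))*(-64) + (14 + 90601) = (7*(462/5))*(-64) + 90615 = (3234/5)*(-64) + 90615 = -206976/5 + 90615 = 246099/5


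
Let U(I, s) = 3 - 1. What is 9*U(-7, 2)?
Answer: 18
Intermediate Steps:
U(I, s) = 2
9*U(-7, 2) = 9*2 = 18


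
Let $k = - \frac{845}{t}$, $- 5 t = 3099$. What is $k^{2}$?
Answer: $\frac{17850625}{9603801} \approx 1.8587$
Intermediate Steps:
$t = - \frac{3099}{5}$ ($t = \left(- \frac{1}{5}\right) 3099 = - \frac{3099}{5} \approx -619.8$)
$k = \frac{4225}{3099}$ ($k = - \frac{845}{- \frac{3099}{5}} = \left(-845\right) \left(- \frac{5}{3099}\right) = \frac{4225}{3099} \approx 1.3633$)
$k^{2} = \left(\frac{4225}{3099}\right)^{2} = \frac{17850625}{9603801}$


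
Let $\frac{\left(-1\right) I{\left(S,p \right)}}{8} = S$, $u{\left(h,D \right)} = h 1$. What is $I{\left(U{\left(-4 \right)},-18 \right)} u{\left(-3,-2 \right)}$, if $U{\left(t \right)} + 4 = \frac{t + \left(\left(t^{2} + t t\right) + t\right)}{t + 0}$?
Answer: $-240$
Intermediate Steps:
$U{\left(t \right)} = -4 + \frac{2 t + 2 t^{2}}{t}$ ($U{\left(t \right)} = -4 + \frac{t + \left(\left(t^{2} + t t\right) + t\right)}{t + 0} = -4 + \frac{t + \left(\left(t^{2} + t^{2}\right) + t\right)}{t} = -4 + \frac{t + \left(2 t^{2} + t\right)}{t} = -4 + \frac{t + \left(t + 2 t^{2}\right)}{t} = -4 + \frac{2 t + 2 t^{2}}{t}$)
$u{\left(h,D \right)} = h$
$I{\left(S,p \right)} = - 8 S$
$I{\left(U{\left(-4 \right)},-18 \right)} u{\left(-3,-2 \right)} = - 8 \left(-2 + 2 \left(-4\right)\right) \left(-3\right) = - 8 \left(-2 - 8\right) \left(-3\right) = \left(-8\right) \left(-10\right) \left(-3\right) = 80 \left(-3\right) = -240$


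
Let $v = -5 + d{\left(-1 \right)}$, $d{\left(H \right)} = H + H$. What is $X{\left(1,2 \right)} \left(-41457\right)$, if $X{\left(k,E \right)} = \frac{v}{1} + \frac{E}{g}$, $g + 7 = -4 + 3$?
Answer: $\frac{1202253}{4} \approx 3.0056 \cdot 10^{5}$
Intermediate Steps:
$g = -8$ ($g = -7 + \left(-4 + 3\right) = -7 - 1 = -8$)
$d{\left(H \right)} = 2 H$
$v = -7$ ($v = -5 + 2 \left(-1\right) = -5 - 2 = -7$)
$X{\left(k,E \right)} = -7 - \frac{E}{8}$ ($X{\left(k,E \right)} = - \frac{7}{1} + \frac{E}{-8} = \left(-7\right) 1 + E \left(- \frac{1}{8}\right) = -7 - \frac{E}{8}$)
$X{\left(1,2 \right)} \left(-41457\right) = \left(-7 - \frac{1}{4}\right) \left(-41457\right) = \left(- \frac{29}{4}\right) \left(-41457\right) = \frac{1202253}{4}$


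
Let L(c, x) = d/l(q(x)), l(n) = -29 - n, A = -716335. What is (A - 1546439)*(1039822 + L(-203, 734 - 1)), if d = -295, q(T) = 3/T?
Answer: -5002276457014317/2126 ≈ -2.3529e+12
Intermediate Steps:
L(c, x) = -295/(-29 - 3/x)
(A - 1546439)*(1039822 + L(-203, 734 - 1)) = (-716335 - 1546439)*(1039822 + 295*(734 - 1)/(3 + 29*(734 - 1))) = -2262774*(1039822 + 295*733/(3 + 29*733)) = -2262774*(1039822 + 295*733/(3 + 21257)) = -2262774*(1039822 + 295*733/21260) = -2262774*(1039822 + 295*733*(1/21260)) = -2262774*(1039822 + 43247/4252) = -2262774*4421366391/4252 = -5002276457014317/2126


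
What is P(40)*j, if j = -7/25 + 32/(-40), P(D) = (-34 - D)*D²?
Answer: 127872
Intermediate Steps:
P(D) = D²*(-34 - D)
j = -27/25 (j = -7*1/25 + 32*(-1/40) = -7/25 - ⅘ = -27/25 ≈ -1.0800)
P(40)*j = (40²*(-34 - 1*40))*(-27/25) = (1600*(-34 - 40))*(-27/25) = (1600*(-74))*(-27/25) = -118400*(-27/25) = 127872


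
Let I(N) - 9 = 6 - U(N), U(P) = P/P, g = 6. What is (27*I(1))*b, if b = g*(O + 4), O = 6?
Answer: 22680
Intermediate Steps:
U(P) = 1
b = 60 (b = 6*(6 + 4) = 6*10 = 60)
I(N) = 14 (I(N) = 9 + (6 - 1*1) = 9 + (6 - 1) = 9 + 5 = 14)
(27*I(1))*b = (27*14)*60 = 378*60 = 22680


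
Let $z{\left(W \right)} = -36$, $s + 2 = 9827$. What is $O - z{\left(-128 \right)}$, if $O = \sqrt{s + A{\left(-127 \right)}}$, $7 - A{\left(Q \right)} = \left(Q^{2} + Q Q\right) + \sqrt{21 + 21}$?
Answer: $36 + \sqrt{-22426 - \sqrt{42}} \approx 36.0 + 149.77 i$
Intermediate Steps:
$s = 9825$ ($s = -2 + 9827 = 9825$)
$A{\left(Q \right)} = 7 - \sqrt{42} - 2 Q^{2}$ ($A{\left(Q \right)} = 7 - \left(\left(Q^{2} + Q Q\right) + \sqrt{21 + 21}\right) = 7 - \left(\left(Q^{2} + Q^{2}\right) + \sqrt{42}\right) = 7 - \left(2 Q^{2} + \sqrt{42}\right) = 7 - \left(\sqrt{42} + 2 Q^{2}\right) = 7 - \sqrt{42} - 2 Q^{2}$)
$O = \sqrt{-22426 - \sqrt{42}}$ ($O = \sqrt{9825 - \left(-7 + 32258 + \sqrt{42}\right)} = \sqrt{9825 - \left(32251 + \sqrt{42}\right)} = \sqrt{-22426 - \sqrt{42}} \approx 149.77 i$)
$O - z{\left(-128 \right)} = \sqrt{-22426 - \sqrt{42}} - -36 = \sqrt{-22426 - \sqrt{42}} + 36 = 36 + \sqrt{-22426 - \sqrt{42}}$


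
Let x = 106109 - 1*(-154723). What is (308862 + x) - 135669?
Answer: 434025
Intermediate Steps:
x = 260832 (x = 106109 + 154723 = 260832)
(308862 + x) - 135669 = (308862 + 260832) - 135669 = 569694 - 135669 = 434025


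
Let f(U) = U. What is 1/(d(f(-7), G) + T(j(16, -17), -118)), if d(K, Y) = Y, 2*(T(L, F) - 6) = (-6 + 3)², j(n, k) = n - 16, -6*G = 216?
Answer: -2/51 ≈ -0.039216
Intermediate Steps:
G = -36 (G = -⅙*216 = -36)
j(n, k) = -16 + n
T(L, F) = 21/2 (T(L, F) = 6 + (-6 + 3)²/2 = 6 + (½)*(-3)² = 6 + (½)*9 = 6 + 9/2 = 21/2)
1/(d(f(-7), G) + T(j(16, -17), -118)) = 1/(-36 + 21/2) = 1/(-51/2) = -2/51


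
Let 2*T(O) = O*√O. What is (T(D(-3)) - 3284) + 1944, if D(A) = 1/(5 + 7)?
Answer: -1340 + √3/144 ≈ -1340.0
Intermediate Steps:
D(A) = 1/12
T(O) = O^(3/2)/2 (T(O) = (O*√O)/2 = O^(3/2)/2)
(T(D(-3)) - 3284) + 1944 = ((1/12)^(3/2)/2 - 3284) + 1944 = ((√3/72)/2 - 3284) + 1944 = (√3/144 - 3284) + 1944 = (-3284 + √3/144) + 1944 = -1340 + √3/144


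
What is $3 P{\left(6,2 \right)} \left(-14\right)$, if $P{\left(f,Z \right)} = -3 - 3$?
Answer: $252$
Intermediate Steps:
$P{\left(f,Z \right)} = -6$
$3 P{\left(6,2 \right)} \left(-14\right) = 3 \left(-6\right) \left(-14\right) = \left(-18\right) \left(-14\right) = 252$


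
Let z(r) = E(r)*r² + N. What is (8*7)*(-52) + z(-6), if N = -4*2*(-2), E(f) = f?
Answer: -3112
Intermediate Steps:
N = 16 (N = -8*(-2) = 16)
z(r) = 16 + r³ (z(r) = r*r² + 16 = r³ + 16 = 16 + r³)
(8*7)*(-52) + z(-6) = (8*7)*(-52) + (16 + (-6)³) = 56*(-52) + (16 - 216) = -2912 - 200 = -3112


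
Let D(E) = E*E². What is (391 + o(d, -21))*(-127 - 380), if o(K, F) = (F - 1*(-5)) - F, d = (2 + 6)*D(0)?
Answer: -200772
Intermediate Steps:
D(E) = E³
d = 0 (d = (2 + 6)*0³ = 8*0 = 0)
o(K, F) = 5 (o(K, F) = (F + 5) - F = (5 + F) - F = 5)
(391 + o(d, -21))*(-127 - 380) = (391 + 5)*(-127 - 380) = 396*(-507) = -200772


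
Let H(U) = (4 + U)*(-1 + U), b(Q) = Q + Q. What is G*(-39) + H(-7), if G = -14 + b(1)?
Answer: 492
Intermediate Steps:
b(Q) = 2*Q
G = -12 (G = -14 + 2*1 = -14 + 2 = -12)
H(U) = (-1 + U)*(4 + U)
G*(-39) + H(-7) = -12*(-39) + (-4 + (-7)**2 + 3*(-7)) = 468 + (-4 + 49 - 21) = 468 + 24 = 492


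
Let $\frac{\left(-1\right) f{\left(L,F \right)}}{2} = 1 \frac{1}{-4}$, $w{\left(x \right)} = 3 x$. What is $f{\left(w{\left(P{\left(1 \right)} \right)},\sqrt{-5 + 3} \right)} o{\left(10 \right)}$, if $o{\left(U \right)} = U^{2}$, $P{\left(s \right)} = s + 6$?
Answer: $50$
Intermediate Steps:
$P{\left(s \right)} = 6 + s$
$f{\left(L,F \right)} = \frac{1}{2}$ ($f{\left(L,F \right)} = - 2 \cdot 1 \frac{1}{-4} = - 2 \cdot 1 \left(- \frac{1}{4}\right) = \left(-2\right) \left(- \frac{1}{4}\right) = \frac{1}{2}$)
$f{\left(w{\left(P{\left(1 \right)} \right)},\sqrt{-5 + 3} \right)} o{\left(10 \right)} = \frac{10^{2}}{2} = \frac{1}{2} \cdot 100 = 50$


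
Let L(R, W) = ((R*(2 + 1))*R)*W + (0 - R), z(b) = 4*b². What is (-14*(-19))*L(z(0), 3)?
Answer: 0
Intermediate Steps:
L(R, W) = -R + 3*W*R² (L(R, W) = ((R*3)*R)*W - R = ((3*R)*R)*W - R = (3*R²)*W - R = 3*W*R² - R = -R + 3*W*R²)
(-14*(-19))*L(z(0), 3) = (-14*(-19))*((4*0²)*(-1 + 3*(4*0²)*3)) = 266*((4*0)*(-1 + 3*(4*0)*3)) = 266*(0*(-1 + 3*0*3)) = 266*(0*(-1 + 0)) = 266*(0*(-1)) = 266*0 = 0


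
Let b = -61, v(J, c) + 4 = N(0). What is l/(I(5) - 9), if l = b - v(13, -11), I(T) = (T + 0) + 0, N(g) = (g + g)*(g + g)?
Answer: 57/4 ≈ 14.250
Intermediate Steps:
N(g) = 4*g**2 (N(g) = (2*g)*(2*g) = 4*g**2)
v(J, c) = -4 (v(J, c) = -4 + 4*0**2 = -4 + 4*0 = -4 + 0 = -4)
I(T) = T (I(T) = T + 0 = T)
l = -57 (l = -61 - 1*(-4) = -61 + 4 = -57)
l/(I(5) - 9) = -57/(5 - 9) = -57/(-4) = -1/4*(-57) = 57/4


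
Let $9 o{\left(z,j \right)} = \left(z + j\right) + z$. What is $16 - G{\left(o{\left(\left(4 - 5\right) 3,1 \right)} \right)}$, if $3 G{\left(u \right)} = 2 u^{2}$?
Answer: $\frac{3838}{243} \approx 15.794$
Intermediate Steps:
$o{\left(z,j \right)} = \frac{j}{9} + \frac{2 z}{9}$ ($o{\left(z,j \right)} = \frac{\left(z + j\right) + z}{9} = \frac{\left(j + z\right) + z}{9} = \frac{j + 2 z}{9} = \frac{j}{9} + \frac{2 z}{9}$)
$G{\left(u \right)} = \frac{2 u^{2}}{3}$
$16 - G{\left(o{\left(\left(4 - 5\right) 3,1 \right)} \right)} = 16 - \frac{2 \left(\frac{1}{9} \cdot 1 + \frac{2 \left(4 - 5\right) 3}{9}\right)^{2}}{3} = 16 - \frac{2 \left(\frac{1}{9} + \frac{2 \left(\left(-1\right) 3\right)}{9}\right)^{2}}{3} = 16 - \frac{2 \left(\frac{1}{9} + \frac{2}{9} \left(-3\right)\right)^{2}}{3} = 16 - \frac{2 \left(\frac{1}{9} - \frac{2}{3}\right)^{2}}{3} = 16 - \frac{2 \left(- \frac{5}{9}\right)^{2}}{3} = 16 - \frac{2}{3} \cdot \frac{25}{81} = 16 - \frac{50}{243} = \frac{3838}{243}$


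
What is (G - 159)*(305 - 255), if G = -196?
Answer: -17750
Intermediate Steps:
(G - 159)*(305 - 255) = (-196 - 159)*(305 - 255) = -355*50 = -17750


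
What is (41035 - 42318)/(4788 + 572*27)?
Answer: -1283/20232 ≈ -0.063414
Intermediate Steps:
(41035 - 42318)/(4788 + 572*27) = -1283/(4788 + 15444) = -1283/20232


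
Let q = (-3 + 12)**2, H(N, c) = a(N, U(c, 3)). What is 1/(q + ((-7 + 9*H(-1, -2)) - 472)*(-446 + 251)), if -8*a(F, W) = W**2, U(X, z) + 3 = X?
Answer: 8/791763 ≈ 1.0104e-5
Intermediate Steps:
U(X, z) = -3 + X
a(F, W) = -W**2/8
H(N, c) = -(-3 + c)**2/8
q = 81 (q = 9**2 = 81)
1/(q + ((-7 + 9*H(-1, -2)) - 472)*(-446 + 251)) = 1/(81 + ((-7 + 9*(-(-3 - 2)**2/8)) - 472)*(-446 + 251)) = 1/(81 + ((-7 + 9*(-1/8*(-5)**2)) - 472)*(-195)) = 1/(81 + ((-7 + 9*(-1/8*25)) - 472)*(-195)) = 1/(81 + ((-7 + 9*(-25/8)) - 472)*(-195)) = 1/(81 + ((-7 - 225/8) - 472)*(-195)) = 1/(81 + (-281/8 - 472)*(-195)) = 1/(81 - 4057/8*(-195)) = 1/(81 + 791115/8) = 1/(791763/8) = 8/791763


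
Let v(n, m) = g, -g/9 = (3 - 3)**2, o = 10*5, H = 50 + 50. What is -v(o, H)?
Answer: 0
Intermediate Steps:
H = 100
o = 50
g = 0 (g = -9*(3 - 3)**2 = -9*0**2 = -9*0 = 0)
v(n, m) = 0
-v(o, H) = -1*0 = 0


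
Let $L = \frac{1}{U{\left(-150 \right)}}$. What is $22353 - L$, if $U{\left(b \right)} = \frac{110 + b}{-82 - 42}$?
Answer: $\frac{223499}{10} \approx 22350.0$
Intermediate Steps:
$U{\left(b \right)} = - \frac{55}{62} - \frac{b}{124}$ ($U{\left(b \right)} = \frac{110 + b}{-124} = \left(110 + b\right) \left(- \frac{1}{124}\right) = - \frac{55}{62} - \frac{b}{124}$)
$L = \frac{31}{10}$ ($L = \frac{1}{- \frac{55}{62} - - \frac{75}{62}} = \frac{1}{- \frac{55}{62} + \frac{75}{62}} = \frac{1}{\frac{10}{31}} = \frac{31}{10} \approx 3.1$)
$22353 - L = 22353 - \frac{31}{10} = \frac{223499}{10}$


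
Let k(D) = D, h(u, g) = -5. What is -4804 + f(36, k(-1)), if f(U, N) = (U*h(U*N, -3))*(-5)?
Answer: -3904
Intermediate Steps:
f(U, N) = 25*U (f(U, N) = (U*(-5))*(-5) = -5*U*(-5) = 25*U)
-4804 + f(36, k(-1)) = -4804 + 25*36 = -4804 + 900 = -3904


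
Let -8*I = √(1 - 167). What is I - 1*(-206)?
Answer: 206 - I*√166/8 ≈ 206.0 - 1.6105*I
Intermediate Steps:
I = -I*√166/8 (I = -√(1 - 167)/8 = -I*√166/8 ≈ -1.6105*I)
I - 1*(-206) = -I*√166/8 - 1*(-206) = -I*√166/8 + 206 = 206 - I*√166/8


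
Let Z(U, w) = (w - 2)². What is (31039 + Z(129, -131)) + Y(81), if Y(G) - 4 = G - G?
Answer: 48732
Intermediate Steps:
Y(G) = 4 (Y(G) = 4 + (G - G) = 4 + 0 = 4)
Z(U, w) = (-2 + w)²
(31039 + Z(129, -131)) + Y(81) = (31039 + (-2 - 131)²) + 4 = (31039 + (-133)²) + 4 = (31039 + 17689) + 4 = 48728 + 4 = 48732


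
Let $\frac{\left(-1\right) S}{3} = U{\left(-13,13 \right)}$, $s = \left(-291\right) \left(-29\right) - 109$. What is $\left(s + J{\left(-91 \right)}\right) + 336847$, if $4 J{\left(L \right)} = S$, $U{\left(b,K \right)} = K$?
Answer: $\frac{1380669}{4} \approx 3.4517 \cdot 10^{5}$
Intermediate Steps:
$s = 8330$ ($s = 8439 - 109 = 8330$)
$S = -39$ ($S = \left(-3\right) 13 = -39$)
$J{\left(L \right)} = - \frac{39}{4}$ ($J{\left(L \right)} = \frac{1}{4} \left(-39\right) = - \frac{39}{4}$)
$\left(s + J{\left(-91 \right)}\right) + 336847 = \left(8330 - \frac{39}{4}\right) + 336847 = \frac{33281}{4} + 336847 = \frac{1380669}{4}$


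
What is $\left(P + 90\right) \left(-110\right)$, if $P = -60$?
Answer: $-3300$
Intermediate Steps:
$\left(P + 90\right) \left(-110\right) = \left(-60 + 90\right) \left(-110\right) = 30 \left(-110\right) = -3300$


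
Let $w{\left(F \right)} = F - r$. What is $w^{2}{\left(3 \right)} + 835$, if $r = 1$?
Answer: $839$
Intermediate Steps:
$w{\left(F \right)} = -1 + F$ ($w{\left(F \right)} = F - 1 = -1 + F$)
$w^{2}{\left(3 \right)} + 835 = \left(-1 + 3\right)^{2} + 835 = 2^{2} + 835 = 4 + 835 = 839$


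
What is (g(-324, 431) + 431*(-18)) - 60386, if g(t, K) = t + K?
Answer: -68037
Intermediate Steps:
g(t, K) = K + t
(g(-324, 431) + 431*(-18)) - 60386 = ((431 - 324) + 431*(-18)) - 60386 = (107 - 7758) - 60386 = -7651 - 60386 = -68037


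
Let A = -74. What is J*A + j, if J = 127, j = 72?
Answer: -9326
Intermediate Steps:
J*A + j = 127*(-74) + 72 = -9398 + 72 = -9326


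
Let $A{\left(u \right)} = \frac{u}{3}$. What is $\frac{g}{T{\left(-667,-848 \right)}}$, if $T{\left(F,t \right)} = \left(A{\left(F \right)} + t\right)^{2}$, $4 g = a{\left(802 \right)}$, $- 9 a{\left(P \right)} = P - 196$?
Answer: $- \frac{303}{20621042} \approx -1.4694 \cdot 10^{-5}$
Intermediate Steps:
$A{\left(u \right)} = \frac{u}{3}$ ($A{\left(u \right)} = u \frac{1}{3} = \frac{u}{3}$)
$a{\left(P \right)} = \frac{196}{9} - \frac{P}{9}$ ($a{\left(P \right)} = - \frac{P - 196}{9} = - \frac{-196 + P}{9} = \frac{196}{9} - \frac{P}{9}$)
$g = - \frac{101}{6}$ ($g = \frac{\frac{196}{9} - \frac{802}{9}}{4} = \frac{1}{4} \left(- \frac{202}{3}\right) = - \frac{101}{6} \approx -16.833$)
$T{\left(F,t \right)} = \left(t + \frac{F}{3}\right)^{2}$ ($T{\left(F,t \right)} = \left(\frac{F}{3} + t\right)^{2} = \left(t + \frac{F}{3}\right)^{2}$)
$\frac{g}{T{\left(-667,-848 \right)}} = - \frac{101}{6 \frac{\left(-667 + 3 \left(-848\right)\right)^{2}}{9}} = - \frac{101}{6 \frac{\left(-667 - 2544\right)^{2}}{9}} = - \frac{101}{6 \frac{\left(-3211\right)^{2}}{9}} = - \frac{101}{6 \cdot \frac{1}{9} \cdot 10310521} = - \frac{101}{6 \cdot \frac{10310521}{9}} = \left(- \frac{101}{6}\right) \frac{9}{10310521} = - \frac{303}{20621042}$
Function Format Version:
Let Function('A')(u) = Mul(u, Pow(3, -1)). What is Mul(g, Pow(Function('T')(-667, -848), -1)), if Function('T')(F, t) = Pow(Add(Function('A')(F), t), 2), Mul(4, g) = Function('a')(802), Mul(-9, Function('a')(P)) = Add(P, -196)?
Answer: Rational(-303, 20621042) ≈ -1.4694e-5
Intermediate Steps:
Function('A')(u) = Mul(Rational(1, 3), u) (Function('A')(u) = Mul(u, Rational(1, 3)) = Mul(Rational(1, 3), u))
Function('a')(P) = Add(Rational(196, 9), Mul(Rational(-1, 9), P)) (Function('a')(P) = Mul(Rational(-1, 9), Add(P, -196)) = Mul(Rational(-1, 9), Add(-196, P)) = Add(Rational(196, 9), Mul(Rational(-1, 9), P)))
g = Rational(-101, 6) (g = Mul(Rational(1, 4), Add(Rational(196, 9), Mul(Rational(-1, 9), 802))) = Mul(Rational(1, 4), Add(Rational(196, 9), Rational(-802, 9))) = Mul(Rational(1, 4), Rational(-202, 3)) = Rational(-101, 6) ≈ -16.833)
Function('T')(F, t) = Pow(Add(t, Mul(Rational(1, 3), F)), 2) (Function('T')(F, t) = Pow(Add(Mul(Rational(1, 3), F), t), 2) = Pow(Add(t, Mul(Rational(1, 3), F)), 2))
Mul(g, Pow(Function('T')(-667, -848), -1)) = Mul(Rational(-101, 6), Pow(Mul(Rational(1, 9), Pow(Add(-667, Mul(3, -848)), 2)), -1)) = Mul(Rational(-101, 6), Pow(Mul(Rational(1, 9), Pow(Add(-667, -2544), 2)), -1)) = Mul(Rational(-101, 6), Pow(Mul(Rational(1, 9), Pow(-3211, 2)), -1)) = Mul(Rational(-101, 6), Pow(Mul(Rational(1, 9), 10310521), -1)) = Mul(Rational(-101, 6), Pow(Rational(10310521, 9), -1)) = Mul(Rational(-101, 6), Rational(9, 10310521)) = Rational(-303, 20621042)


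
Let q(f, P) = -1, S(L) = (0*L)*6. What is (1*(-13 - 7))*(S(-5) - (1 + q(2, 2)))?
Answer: 0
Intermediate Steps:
S(L) = 0 (S(L) = 0*6 = 0)
(1*(-13 - 7))*(S(-5) - (1 + q(2, 2))) = (1*(-13 - 7))*(0 - (1 - 1)) = (1*(-20))*(0 - 1*0) = -20*(0 + 0) = -20*0 = 0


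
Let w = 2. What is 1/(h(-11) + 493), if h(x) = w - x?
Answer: 1/506 ≈ 0.0019763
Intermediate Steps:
h(x) = 2 - x
1/(h(-11) + 493) = 1/((2 - 1*(-11)) + 493) = 1/((2 + 11) + 493) = 1/(13 + 493) = 1/506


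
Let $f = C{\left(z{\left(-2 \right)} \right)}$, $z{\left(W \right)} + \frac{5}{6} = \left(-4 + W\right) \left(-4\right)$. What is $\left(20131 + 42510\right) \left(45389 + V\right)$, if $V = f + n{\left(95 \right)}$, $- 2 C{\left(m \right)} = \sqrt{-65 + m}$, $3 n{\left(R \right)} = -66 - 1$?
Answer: $\frac{8525440100}{3} - \frac{62641 i \sqrt{1506}}{12} \approx 2.8418 \cdot 10^{9} - 2.0258 \cdot 10^{5} i$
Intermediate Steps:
$n{\left(R \right)} = - \frac{67}{3}$ ($n{\left(R \right)} = \frac{-66 - 1}{3} = \frac{1}{3} \left(-67\right) = - \frac{67}{3}$)
$z{\left(W \right)} = \frac{91}{6} - 4 W$ ($z{\left(W \right)} = - \frac{5}{6} + \left(-4 + W\right) \left(-4\right) = - \frac{5}{6} - \left(-16 + 4 W\right) = \frac{91}{6} - 4 W$)
$C{\left(m \right)} = - \frac{\sqrt{-65 + m}}{2}$
$f = - \frac{i \sqrt{1506}}{12}$ ($f = - \frac{\sqrt{-65 + \left(\frac{91}{6} - -8\right)}}{2} = - \frac{\sqrt{-65 + \left(\frac{91}{6} + 8\right)}}{2} = - \frac{\sqrt{-65 + \frac{139}{6}}}{2} = - \frac{\sqrt{- \frac{251}{6}}}{2} = - \frac{\frac{1}{6} i \sqrt{1506}}{2} = - \frac{i \sqrt{1506}}{12} \approx - 3.2339 i$)
$V = - \frac{67}{3} - \frac{i \sqrt{1506}}{12}$ ($V = - \frac{i \sqrt{1506}}{12} - \frac{67}{3} = - \frac{67}{3} - \frac{i \sqrt{1506}}{12} \approx -22.333 - 3.2339 i$)
$\left(20131 + 42510\right) \left(45389 + V\right) = \left(20131 + 42510\right) \left(45389 - \left(\frac{67}{3} + \frac{i \sqrt{1506}}{12}\right)\right) = 62641 \left(\frac{136100}{3} - \frac{i \sqrt{1506}}{12}\right) = \frac{8525440100}{3} - \frac{62641 i \sqrt{1506}}{12}$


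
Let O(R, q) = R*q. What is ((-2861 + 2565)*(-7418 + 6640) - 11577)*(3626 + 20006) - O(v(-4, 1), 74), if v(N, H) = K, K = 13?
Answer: 5168577390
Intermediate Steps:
v(N, H) = 13
((-2861 + 2565)*(-7418 + 6640) - 11577)*(3626 + 20006) - O(v(-4, 1), 74) = ((-2861 + 2565)*(-7418 + 6640) - 11577)*(3626 + 20006) - 13*74 = (-296*(-778) - 11577)*23632 - 1*962 = (230288 - 11577)*23632 - 962 = 218711*23632 - 962 = 5168578352 - 962 = 5168577390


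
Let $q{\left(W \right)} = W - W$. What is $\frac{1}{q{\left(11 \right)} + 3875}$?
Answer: $\frac{1}{3875} \approx 0.00025806$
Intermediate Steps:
$q{\left(W \right)} = 0$
$\frac{1}{q{\left(11 \right)} + 3875} = \frac{1}{0 + 3875} = \frac{1}{3875}$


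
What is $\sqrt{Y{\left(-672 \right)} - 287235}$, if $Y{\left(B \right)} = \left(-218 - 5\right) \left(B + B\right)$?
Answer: $\sqrt{12477} \approx 111.7$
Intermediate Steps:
$Y{\left(B \right)} = - 446 B$ ($Y{\left(B \right)} = - 223 \cdot 2 B = - 446 B$)
$\sqrt{Y{\left(-672 \right)} - 287235} = \sqrt{\left(-446\right) \left(-672\right) - 287235} = \sqrt{299712 - 287235} = \sqrt{12477}$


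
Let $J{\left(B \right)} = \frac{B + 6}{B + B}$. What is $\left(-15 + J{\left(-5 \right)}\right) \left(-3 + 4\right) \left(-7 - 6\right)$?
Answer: $\frac{1963}{10} \approx 196.3$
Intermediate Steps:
$J{\left(B \right)} = \frac{6 + B}{2 B}$
$\left(-15 + J{\left(-5 \right)}\right) \left(-3 + 4\right) \left(-7 - 6\right) = \left(-15 + \frac{6 - 5}{2 \left(-5\right)}\right) \left(-3 + 4\right) \left(-7 - 6\right) = \left(-15 + \frac{1}{2} \left(- \frac{1}{5}\right) 1\right) 1 \left(-13\right) = \left(-15 - \frac{1}{10}\right) \left(-13\right) = \left(- \frac{151}{10}\right) \left(-13\right) = \frac{1963}{10}$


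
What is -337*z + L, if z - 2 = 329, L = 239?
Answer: -111308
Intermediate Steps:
z = 331 (z = 2 + 329 = 331)
-337*z + L = -337*331 + 239 = -111547 + 239 = -111308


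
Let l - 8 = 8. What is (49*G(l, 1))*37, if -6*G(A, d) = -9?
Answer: 5439/2 ≈ 2719.5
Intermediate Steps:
l = 16 (l = 8 + 8 = 16)
G(A, d) = 3/2 (G(A, d) = -⅙*(-9) = 3/2)
(49*G(l, 1))*37 = (49*(3/2))*37 = (147/2)*37 = 5439/2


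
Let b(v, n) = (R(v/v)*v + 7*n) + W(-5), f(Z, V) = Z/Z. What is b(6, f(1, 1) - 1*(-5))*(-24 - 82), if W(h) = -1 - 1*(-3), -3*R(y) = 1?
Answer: -4452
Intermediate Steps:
f(Z, V) = 1
R(y) = -⅓ (R(y) = -⅓*1 = -⅓)
W(h) = 2 (W(h) = -1 + 3 = 2)
b(v, n) = 2 + 7*n - v/3 (b(v, n) = (-v/3 + 7*n) + 2 = (7*n - v/3) + 2 = 2 + 7*n - v/3)
b(6, f(1, 1) - 1*(-5))*(-24 - 82) = (2 + 7*(1 - 1*(-5)) - ⅓*6)*(-24 - 82) = (2 + 7*(1 + 5) - 2)*(-106) = (2 + 7*6 - 2)*(-106) = (2 + 42 - 2)*(-106) = 42*(-106) = -4452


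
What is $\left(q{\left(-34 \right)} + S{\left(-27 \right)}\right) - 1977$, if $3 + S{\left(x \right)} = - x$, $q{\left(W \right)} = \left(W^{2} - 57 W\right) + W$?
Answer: $1107$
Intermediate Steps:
$q{\left(W \right)} = W^{2} - 56 W$
$S{\left(x \right)} = -3 - x$
$\left(q{\left(-34 \right)} + S{\left(-27 \right)}\right) - 1977 = \left(- 34 \left(-56 - 34\right) - -24\right) - 1977 = \left(\left(-34\right) \left(-90\right) + \left(-3 + 27\right)\right) - 1977 = \left(3060 + 24\right) - 1977 = 3084 - 1977 = 1107$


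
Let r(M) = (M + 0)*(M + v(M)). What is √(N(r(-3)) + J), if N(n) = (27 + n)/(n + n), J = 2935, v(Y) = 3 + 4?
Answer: 5*√1878/4 ≈ 54.170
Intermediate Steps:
v(Y) = 7
r(M) = M*(7 + M) (r(M) = (M + 0)*(M + 7) = M*(7 + M))
N(n) = (27 + n)/(2*n) (N(n) = (27 + n)/((2*n)) = (27 + n)*(1/(2*n)) = (27 + n)/(2*n))
√(N(r(-3)) + J) = √((27 - 3*(7 - 3))/(2*((-3*(7 - 3)))) + 2935) = √((27 - 3*4)/(2*((-3*4))) + 2935) = √((½)*(27 - 12)/(-12) + 2935) = √((½)*(-1/12)*15 + 2935) = √(-5/8 + 2935) = √(23475/8) = 5*√1878/4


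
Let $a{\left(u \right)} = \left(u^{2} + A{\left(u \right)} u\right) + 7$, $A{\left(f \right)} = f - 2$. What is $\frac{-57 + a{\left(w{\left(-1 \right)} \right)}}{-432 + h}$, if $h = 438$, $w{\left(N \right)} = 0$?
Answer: $- \frac{25}{3} \approx -8.3333$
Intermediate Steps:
$A{\left(f \right)} = -2 + f$ ($A{\left(f \right)} = f - 2 = -2 + f$)
$a{\left(u \right)} = 7 + u^{2} + u \left(-2 + u\right)$ ($a{\left(u \right)} = \left(u^{2} + \left(-2 + u\right) u\right) + 7 = \left(u^{2} + u \left(-2 + u\right)\right) + 7 = 7 + u^{2} + u \left(-2 + u\right)$)
$\frac{-57 + a{\left(w{\left(-1 \right)} \right)}}{-432 + h} = \frac{-57 + \left(7 + 0^{2} + 0 \left(-2 + 0\right)\right)}{-432 + 438} = \frac{-57 + \left(7 + 0 + 0 \left(-2\right)\right)}{6} = \left(-57 + \left(7 + 0 + 0\right)\right) \frac{1}{6} = \left(-57 + 7\right) \frac{1}{6} = \left(-50\right) \frac{1}{6} = - \frac{25}{3}$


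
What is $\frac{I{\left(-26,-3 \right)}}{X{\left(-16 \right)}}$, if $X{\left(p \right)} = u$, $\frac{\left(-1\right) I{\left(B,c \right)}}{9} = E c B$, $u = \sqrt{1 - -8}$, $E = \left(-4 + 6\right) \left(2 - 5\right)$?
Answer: $1404$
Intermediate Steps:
$E = -6$ ($E = 2 \left(-3\right) = -6$)
$u = 3$ ($u = \sqrt{1 + 8} = \sqrt{9} = 3$)
$I{\left(B,c \right)} = 54 B c$ ($I{\left(B,c \right)} = - 9 - 6 c B = - 9 \left(- 6 B c\right) = 54 B c$)
$X{\left(p \right)} = 3$
$\frac{I{\left(-26,-3 \right)}}{X{\left(-16 \right)}} = \frac{54 \left(-26\right) \left(-3\right)}{3} = 4212 \cdot \frac{1}{3} = 1404$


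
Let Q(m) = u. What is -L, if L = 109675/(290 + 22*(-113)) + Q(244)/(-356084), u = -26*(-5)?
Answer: 9763449545/195490116 ≈ 49.943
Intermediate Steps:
u = 130
Q(m) = 130
L = -9763449545/195490116 (L = 109675/(290 + 22*(-113)) + 130/(-356084) = 109675/(290 - 2486) + 130*(-1/356084) = 109675/(-2196) - 65/178042 = 109675*(-1/2196) - 65/178042 = -109675/2196 - 65/178042 = -9763449545/195490116 ≈ -49.943)
-L = -1*(-9763449545/195490116) = 9763449545/195490116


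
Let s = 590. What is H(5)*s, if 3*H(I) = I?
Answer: 2950/3 ≈ 983.33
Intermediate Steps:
H(I) = I/3
H(5)*s = ((1/3)*5)*590 = (5/3)*590 = 2950/3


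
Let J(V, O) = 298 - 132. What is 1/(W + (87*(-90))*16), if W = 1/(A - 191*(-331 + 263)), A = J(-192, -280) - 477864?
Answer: -464710/58218868801 ≈ -7.9821e-6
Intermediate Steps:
J(V, O) = 166
A = -477698 (A = 166 - 477864 = -477698)
W = -1/464710 (W = 1/(-477698 - 191*(-331 + 263)) = 1/(-477698 - 191*(-68)) = 1/(-477698 + 12988) = 1/(-464710) = -1/464710 ≈ -2.1519e-6)
1/(W + (87*(-90))*16) = 1/(-1/464710 + (87*(-90))*16) = 1/(-1/464710 - 7830*16) = 1/(-1/464710 - 125280) = 1/(-58218868801/464710) = -464710/58218868801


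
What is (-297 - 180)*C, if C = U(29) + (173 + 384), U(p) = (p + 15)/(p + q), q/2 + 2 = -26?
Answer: -794735/3 ≈ -2.6491e+5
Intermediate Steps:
q = -56 (q = -4 + 2*(-26) = -4 - 52 = -56)
U(p) = (15 + p)/(-56 + p) (U(p) = (p + 15)/(p - 56) = (15 + p)/(-56 + p))
C = 14995/27 (C = (15 + 29)/(-56 + 29) + (173 + 384) = 44/(-27) + 557 = -1/27*44 + 557 = -44/27 + 557 = 14995/27 ≈ 555.37)
(-297 - 180)*C = (-297 - 180)*(14995/27) = -477*14995/27 = -794735/3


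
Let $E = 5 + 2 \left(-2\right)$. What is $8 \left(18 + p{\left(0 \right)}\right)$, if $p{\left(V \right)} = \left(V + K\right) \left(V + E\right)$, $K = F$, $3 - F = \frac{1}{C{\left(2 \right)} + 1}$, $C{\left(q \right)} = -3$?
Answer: $172$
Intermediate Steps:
$E = 1$ ($E = 5 - 4 = 1$)
$F = \frac{7}{2}$ ($F = 3 - \frac{1}{-3 + 1} = 3 - \frac{1}{-2} = 3 - - \frac{1}{2} = 3 + \frac{1}{2} = \frac{7}{2} \approx 3.5$)
$K = \frac{7}{2} \approx 3.5$
$p{\left(V \right)} = \left(1 + V\right) \left(\frac{7}{2} + V\right)$ ($p{\left(V \right)} = \left(V + \frac{7}{2}\right) \left(V + 1\right) = \left(\frac{7}{2} + V\right) \left(1 + V\right) = \left(1 + V\right) \left(\frac{7}{2} + V\right)$)
$8 \left(18 + p{\left(0 \right)}\right) = 8 \left(18 + \left(\frac{7}{2} + 0^{2} + \frac{9}{2} \cdot 0\right)\right) = 8 \left(18 + \left(\frac{7}{2} + 0 + 0\right)\right) = 8 \left(18 + \frac{7}{2}\right) = 8 \cdot \frac{43}{2} = 172$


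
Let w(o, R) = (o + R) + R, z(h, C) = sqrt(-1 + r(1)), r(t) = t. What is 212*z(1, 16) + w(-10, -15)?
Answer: -40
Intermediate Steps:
z(h, C) = 0 (z(h, C) = sqrt(-1 + 1) = sqrt(0) = 0)
w(o, R) = o + 2*R (w(o, R) = (R + o) + R = o + 2*R)
212*z(1, 16) + w(-10, -15) = 212*0 + (-10 + 2*(-15)) = 0 + (-10 - 30) = 0 - 40 = -40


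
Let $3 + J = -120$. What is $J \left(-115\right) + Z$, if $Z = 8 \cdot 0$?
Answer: $14145$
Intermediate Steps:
$J = -123$ ($J = -3 - 120 = -123$)
$Z = 0$
$J \left(-115\right) + Z = \left(-123\right) \left(-115\right) + 0 = 14145 + 0 = 14145$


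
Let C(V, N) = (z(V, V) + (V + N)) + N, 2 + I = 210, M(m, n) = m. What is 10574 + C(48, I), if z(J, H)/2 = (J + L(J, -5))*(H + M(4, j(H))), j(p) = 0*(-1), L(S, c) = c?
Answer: 15510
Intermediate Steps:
j(p) = 0
z(J, H) = 2*(-5 + J)*(4 + H) (z(J, H) = 2*((J - 5)*(H + 4)) = 2*((-5 + J)*(4 + H)) = 2*(-5 + J)*(4 + H))
I = 208 (I = -2 + 210 = 208)
C(V, N) = -40 - V + 2*N + 2*V**2 (C(V, N) = ((-40 - 10*V + 8*V + 2*V*V) + (V + N)) + N = ((-40 - 10*V + 8*V + 2*V**2) + (N + V)) + N = ((-40 - 2*V + 2*V**2) + (N + V)) + N = (-40 + N - V + 2*V**2) + N = -40 - V + 2*N + 2*V**2)
10574 + C(48, I) = 10574 + (-40 - 1*48 + 2*208 + 2*48**2) = 10574 + (-40 - 48 + 416 + 2*2304) = 10574 + (-40 - 48 + 416 + 4608) = 10574 + 4936 = 15510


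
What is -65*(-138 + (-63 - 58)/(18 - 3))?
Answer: 28483/3 ≈ 9494.3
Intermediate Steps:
-65*(-138 + (-63 - 58)/(18 - 3)) = -65*(-138 - 121/15) = -65*(-2191/15) = 28483/3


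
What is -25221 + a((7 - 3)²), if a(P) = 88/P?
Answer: -50431/2 ≈ -25216.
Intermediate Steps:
-25221 + a((7 - 3)²) = -25221 + 88/((7 - 3)²) = -25221 + 88/(4²) = -25221 + 88/16 = -25221 + 88*(1/16) = -25221 + 11/2 = -50431/2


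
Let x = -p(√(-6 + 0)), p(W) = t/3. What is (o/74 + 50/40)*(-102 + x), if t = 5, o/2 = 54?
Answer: -124711/444 ≈ -280.88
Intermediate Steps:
o = 108 (o = 2*54 = 108)
p(W) = 5/3
x = -5/3 (x = -1*5/3 = -5/3 ≈ -1.6667)
(o/74 + 50/40)*(-102 + x) = (108/74 + 50/40)*(-102 - 5/3) = (108*(1/74) + 50*(1/40))*(-311/3) = (54/37 + 5/4)*(-311/3) = (401/148)*(-311/3) = -124711/444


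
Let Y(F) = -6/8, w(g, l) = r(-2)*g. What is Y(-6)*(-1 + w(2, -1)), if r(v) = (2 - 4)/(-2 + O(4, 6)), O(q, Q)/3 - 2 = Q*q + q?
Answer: 69/88 ≈ 0.78409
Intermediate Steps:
O(q, Q) = 6 + 3*q + 3*Q*q (O(q, Q) = 6 + 3*(Q*q + q) = 6 + 3*(q + Q*q) = 6 + (3*q + 3*Q*q) = 6 + 3*q + 3*Q*q)
r(v) = -1/44 (r(v) = (2 - 4)/(-2 + (6 + 3*4 + 3*6*4)) = -2/(-2 + (6 + 12 + 72)) = -2/(-2 + 90) = -2/88 = -2*1/88 = -1/44)
w(g, l) = -g/44
Y(F) = -¾ (Y(F) = -6*⅛ = -¾)
Y(-6)*(-1 + w(2, -1)) = -3*(-1 - 1/44*2)/4 = -3*(-1 - 1/22)/4 = -¾*(-23/22) = 69/88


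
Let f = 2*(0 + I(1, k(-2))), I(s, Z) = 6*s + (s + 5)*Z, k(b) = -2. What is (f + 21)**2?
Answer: 81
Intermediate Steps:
I(s, Z) = 6*s + Z*(5 + s) (I(s, Z) = 6*s + (5 + s)*Z = 6*s + Z*(5 + s))
f = -12 (f = 2*(0 + (5*(-2) + 6*1 - 2*1)) = 2*(0 + (-10 + 6 - 2)) = 2*(0 - 6) = 2*(-6) = -12)
(f + 21)**2 = (-12 + 21)**2 = 9**2 = 81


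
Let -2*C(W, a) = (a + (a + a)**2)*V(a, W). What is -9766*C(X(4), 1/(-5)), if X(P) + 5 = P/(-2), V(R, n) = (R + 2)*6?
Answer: -263682/125 ≈ -2109.5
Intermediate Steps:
V(R, n) = 12 + 6*R (V(R, n) = (2 + R)*6 = 12 + 6*R)
X(P) = -5 - P/2 (X(P) = -5 + P/(-2) = -5 + P*(-1/2) = -5 - P/2)
C(W, a) = -(12 + 6*a)*(a + 4*a**2)/2 (C(W, a) = -(a + (a + a)**2)*(12 + 6*a)/2 = -(a + (2*a)**2)*(12 + 6*a)/2 = -(a + 4*a**2)*(12 + 6*a)/2 = -(12 + 6*a)*(a + 4*a**2)/2)
-9766*C(X(4), 1/(-5)) = -(-29298)*(1 + 4/(-5))*(2 + 1/(-5))/(-5) = -(-29298)*(-1)*(1 + 4*(-1/5))*(2 - 1/5)/5 = -(-29298)*(-1)*(1 - 4/5)*9/(5*5) = -(-29298)*(-1)*9/(5*5*5) = -9766*27/125 = -263682/125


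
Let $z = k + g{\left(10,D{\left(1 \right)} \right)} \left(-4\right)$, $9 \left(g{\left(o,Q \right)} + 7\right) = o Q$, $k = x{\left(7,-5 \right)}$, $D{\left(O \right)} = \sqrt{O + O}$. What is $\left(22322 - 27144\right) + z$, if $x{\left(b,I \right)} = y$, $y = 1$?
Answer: $-4793 - \frac{40 \sqrt{2}}{9} \approx -4799.3$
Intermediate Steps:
$x{\left(b,I \right)} = 1$
$D{\left(O \right)} = \sqrt{2} \sqrt{O}$ ($D{\left(O \right)} = \sqrt{2 O} = \sqrt{2} \sqrt{O}$)
$k = 1$
$g{\left(o,Q \right)} = -7 + \frac{Q o}{9}$ ($g{\left(o,Q \right)} = -7 + \frac{o Q}{9} = -7 + \frac{Q o}{9}$)
$z = 29 - \frac{40 \sqrt{2}}{9}$ ($z = 1 + \left(-7 + \frac{1}{9} \sqrt{2} \sqrt{1} \cdot 10\right) \left(-4\right) = 1 + \left(-7 + \frac{1}{9} \sqrt{2} \cdot 1 \cdot 10\right) \left(-4\right) = 1 + \left(-7 + \frac{1}{9} \sqrt{2} \cdot 10\right) \left(-4\right) = 1 + \left(-7 + \frac{10 \sqrt{2}}{9}\right) \left(-4\right) = 1 + \left(28 - \frac{40 \sqrt{2}}{9}\right) = 29 - \frac{40 \sqrt{2}}{9} \approx 22.715$)
$\left(22322 - 27144\right) + z = \left(22322 - 27144\right) + \left(29 - \frac{40 \sqrt{2}}{9}\right) = -4822 + \left(29 - \frac{40 \sqrt{2}}{9}\right) = -4793 - \frac{40 \sqrt{2}}{9}$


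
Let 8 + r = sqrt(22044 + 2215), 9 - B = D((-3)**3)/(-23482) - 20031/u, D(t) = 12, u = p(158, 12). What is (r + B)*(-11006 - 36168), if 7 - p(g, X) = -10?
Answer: -11103989248580/199597 - 47174*sqrt(24259) ≈ -6.2980e+7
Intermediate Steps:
p(g, X) = 17 (p(g, X) = 7 - 1*(-10) = 7 + 10 = 17)
u = 17
B = 236980446/199597 (B = 9 - (12/(-23482) - 20031/17) = 9 - (12*(-1/23482) - 20031*1/17) = 9 - (-6/11741 - 20031/17) = 9 - 1*(-235184073/199597) = 9 + 235184073/199597 = 236980446/199597 ≈ 1187.3)
r = -8 + sqrt(24259) (r = -8 + sqrt(22044 + 2215) = -8 + sqrt(24259) ≈ 147.75)
(r + B)*(-11006 - 36168) = ((-8 + sqrt(24259)) + 236980446/199597)*(-11006 - 36168) = (235383670/199597 + sqrt(24259))*(-47174) = -11103989248580/199597 - 47174*sqrt(24259)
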